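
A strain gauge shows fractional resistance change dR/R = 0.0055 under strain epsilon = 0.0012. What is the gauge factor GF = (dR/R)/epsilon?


GF = (dR/R) / epsilon
= 0.0055 / 0.0012
= 4.5833

4.5833


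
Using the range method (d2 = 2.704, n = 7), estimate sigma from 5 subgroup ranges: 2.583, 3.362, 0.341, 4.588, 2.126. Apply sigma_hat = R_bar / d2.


R_bar = (2.583 + 3.362 + 0.341 + 4.588 + 2.126) / 5
R_bar = 13.0 / 5 = 2.6
sigma_hat = R_bar / d2 = 2.6 / 2.704 = 0.9615

0.9615


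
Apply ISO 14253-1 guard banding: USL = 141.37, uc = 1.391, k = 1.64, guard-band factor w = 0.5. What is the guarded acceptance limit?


U = k * uc = 1.64 * 1.391 = 2.28124
guard band g = w * U = 0.5 * 2.28124 = 1.14062
AL = USL - g = 141.37 - 1.14062
AL = 140.2294

140.2294


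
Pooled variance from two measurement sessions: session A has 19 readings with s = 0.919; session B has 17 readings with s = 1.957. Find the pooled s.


s_p = sqrt(((n1-1)*s1^2 + (n2-1)*s2^2) / (n1+n2-2))
numerator = (19-1)*0.919^2 + (17-1)*1.957^2 = 15.202098 + 61.277584 = 76.479682
denominator = 19 + 17 - 2 = 34
s_p^2 = 76.479682 / 34 = 2.2494024
s_p = sqrt(2.2494024) = 1.4998

1.4998


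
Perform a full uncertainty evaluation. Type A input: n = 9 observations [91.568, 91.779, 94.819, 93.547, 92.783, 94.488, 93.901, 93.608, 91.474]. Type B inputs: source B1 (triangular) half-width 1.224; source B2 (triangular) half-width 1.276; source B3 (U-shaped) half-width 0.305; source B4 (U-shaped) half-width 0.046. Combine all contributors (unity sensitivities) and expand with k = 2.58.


mean = (91.568 + 91.779 + 94.819 + 93.547 + 92.783 + 94.488 + 93.901 + 93.608 + 91.474) / 9 = 93.10744444
s = sqrt(sum((x - mean)^2)/(n-1)) = 1.2657463
u_A = s / sqrt(n) = 1.2657463 / sqrt(9) = 0.42191543
u_B1 = 1.224 / sqrt(6) = 0.49969591
u_B2 = 1.276 / sqrt(6) = 0.52092482
u_B3 = 0.305 / sqrt(2) = 0.21566757
u_B4 = 0.046 / sqrt(2) = 0.032526912
uc = sqrt(0.42191543^2 + 0.49969591^2 + 0.52092482^2 + 0.21566757^2 + 0.032526912^2) = 0.86408437
U = k * uc = 2.58 * 0.86408437
U = 2.2293

2.2293


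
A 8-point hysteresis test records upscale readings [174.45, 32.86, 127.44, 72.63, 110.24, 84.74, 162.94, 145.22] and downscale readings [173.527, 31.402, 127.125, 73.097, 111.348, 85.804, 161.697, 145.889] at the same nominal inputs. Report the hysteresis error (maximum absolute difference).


|174.45 - 173.527| = 0.9230
|32.86 - 31.402| = 1.4580
|127.44 - 127.125| = 0.3150
|72.63 - 73.097| = 0.4670
|110.24 - 111.348| = 1.1080
|84.74 - 85.804| = 1.0640
|162.94 - 161.697| = 1.2430
|145.22 - 145.889| = 0.6690
hysteresis = max(diffs) = 1.4580

1.4580


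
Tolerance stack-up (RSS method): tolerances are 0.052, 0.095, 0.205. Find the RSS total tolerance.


RSS = sqrt(0.052^2 + 0.095^2 + 0.205^2)
= sqrt(0.053754)
= 0.2318

0.2318


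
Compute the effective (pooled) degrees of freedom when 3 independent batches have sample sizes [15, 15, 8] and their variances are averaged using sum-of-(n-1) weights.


nu = sum_i (n_i - 1)
nu = ((15 - 1) + (15 - 1) + (8 - 1))
nu = 14 + 14 + 7
nu = 35

35


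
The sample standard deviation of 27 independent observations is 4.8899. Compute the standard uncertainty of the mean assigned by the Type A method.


u_A = s / sqrt(n)
u_A = 4.8899 / sqrt(27)
u_A = 4.8899 / 5.1961524
u_A = 0.9411

0.9411


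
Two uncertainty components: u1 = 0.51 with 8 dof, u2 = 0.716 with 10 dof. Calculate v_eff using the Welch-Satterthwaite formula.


uc = sqrt(u1^2 + u2^2) = sqrt(0.51^2 + 0.716^2) = 0.87906541
v_eff = uc^4 / (u1^4/v1 + u2^4/v2)
= 0.87906541^4 / (0.51^4/8 + 0.716^4/10)
= 0.59715183 / 0.034738119
v_eff = 17.1901

17.1901


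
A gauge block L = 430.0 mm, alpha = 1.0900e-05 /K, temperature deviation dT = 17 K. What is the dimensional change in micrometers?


dL = L * alpha * dT
= 430.0 * 1.0900e-05 * 17
= 0.0796790 mm
dL_um = 0.0796790 * 1000 = 79.6790 um

79.6790


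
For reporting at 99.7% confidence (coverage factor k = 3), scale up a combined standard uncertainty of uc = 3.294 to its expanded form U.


U = k * uc
U = 3 * 3.294
U = 9.8820

9.8820


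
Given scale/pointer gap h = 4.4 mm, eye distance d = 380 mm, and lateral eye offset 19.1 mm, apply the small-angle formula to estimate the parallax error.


error = h * offset / d
= 4.4 * 19.1 / 380
= 0.2212

0.2212


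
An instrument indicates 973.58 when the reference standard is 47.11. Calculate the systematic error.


Systematic error = measured - true
= 973.58 - 47.11
= 926.4700

926.4700


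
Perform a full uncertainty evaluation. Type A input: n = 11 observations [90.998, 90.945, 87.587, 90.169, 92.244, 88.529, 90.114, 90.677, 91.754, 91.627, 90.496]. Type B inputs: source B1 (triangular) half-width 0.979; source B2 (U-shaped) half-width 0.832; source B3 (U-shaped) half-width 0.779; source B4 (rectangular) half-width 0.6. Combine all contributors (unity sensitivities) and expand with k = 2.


mean = (90.998 + 90.945 + 87.587 + 90.169 + 92.244 + 88.529 + 90.114 + 90.677 + 91.754 + 91.627 + 90.496) / 11 = 90.46727273
s = sqrt(sum((x - mean)^2)/(n-1)) = 1.3776335
u_A = s / sqrt(n) = 1.3776335 / sqrt(11) = 0.41537213
u_B1 = 0.979 / sqrt(6) = 0.39967508
u_B2 = 0.832 / sqrt(2) = 0.58831284
u_B3 = 0.779 / sqrt(2) = 0.55083618
u_B4 = 0.6 / sqrt(3) = 0.34641016
uc = sqrt(0.41537213^2 + 0.39967508^2 + 0.58831284^2 + 0.55083618^2 + 0.34641016^2) = 1.0496698
U = k * uc = 2 * 1.0496698
U = 2.0993

2.0993


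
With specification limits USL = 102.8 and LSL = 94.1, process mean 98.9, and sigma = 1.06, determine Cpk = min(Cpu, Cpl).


Cpu = (USL - mean) / (3*sigma) = (102.8 - 98.9) / (3*1.06) = 1.2264
Cpl = (mean - LSL) / (3*sigma) = (98.9 - 94.1) / (3*1.06) = 1.5094
Cpk = min(Cpu, Cpl) = 1.2264

1.2264


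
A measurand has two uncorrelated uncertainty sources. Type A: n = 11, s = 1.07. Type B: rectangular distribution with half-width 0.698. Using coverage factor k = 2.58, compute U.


u_A = s / sqrt(n) = 1.07 / sqrt(11) = 0.32261714
u_B = half_width / sqrt(3) = 0.698 / sqrt(3) = 0.40299049
uc = sqrt(u_A^2 + u_B^2) = sqrt(0.32261714^2 + 0.40299049^2) = 0.51622006
U = k * uc = 2.58 * 0.51622006
U = 1.3318

1.3318


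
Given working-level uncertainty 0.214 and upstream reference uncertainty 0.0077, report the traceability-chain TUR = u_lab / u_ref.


TUR = u_lab / u_ref
= 0.214 / 0.0077
= 27.7922

27.7922


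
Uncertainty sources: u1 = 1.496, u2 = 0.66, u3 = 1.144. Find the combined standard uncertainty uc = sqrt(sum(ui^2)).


uc = sqrt(1.496^2 + 0.66^2 + 1.144^2)
uc = sqrt(3.982352)
uc = 1.9956

1.9956


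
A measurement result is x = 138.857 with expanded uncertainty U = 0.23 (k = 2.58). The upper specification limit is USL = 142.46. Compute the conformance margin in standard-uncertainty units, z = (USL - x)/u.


u = U / k = 0.23 / 2.58 = 0.089147287
margin = |USL - x| = |142.46 - 138.857| = 3.603
z = margin / u = 3.603 / 0.089147287
z = 40.4163

40.4163


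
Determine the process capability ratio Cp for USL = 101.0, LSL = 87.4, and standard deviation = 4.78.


Cp = (USL - LSL) / (6 * sigma)
= (101.0 - 87.4) / (6 * 4.78)
= 13.6000 / 28.6800
= 0.4742

0.4742


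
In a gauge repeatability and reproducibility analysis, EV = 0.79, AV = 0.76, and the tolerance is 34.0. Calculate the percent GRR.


GRR = sqrt(EV^2 + AV^2) = sqrt(0.79^2 + 0.76^2) = 1.0962208
%GRR = GRR / tol * 100 = 1.0962208 / 34.0 * 100
%GRR = 3.2242

3.2242


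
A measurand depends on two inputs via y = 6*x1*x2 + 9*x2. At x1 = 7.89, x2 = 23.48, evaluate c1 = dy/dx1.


y = 6*x1*x2 + 9*x2
dy/dx1 = 6*x2
Evaluate at x2 = 23.48: c1 = 6 * 23.48
c1 = 140.8800

140.8800


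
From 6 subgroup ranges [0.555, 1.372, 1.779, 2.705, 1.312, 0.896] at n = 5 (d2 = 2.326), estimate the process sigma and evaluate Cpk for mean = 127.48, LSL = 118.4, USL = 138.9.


R_bar = (0.555 + 1.372 + 1.779 + 2.705 + 1.312 + 0.896) / 6 = 1.4365
sigma = R_bar / d2 = 1.4365 / 2.326 = 0.61758383
Cp = (USL - LSL)/(6*sigma) = (138.9 - 118.4)/(6*0.61758383) = 5.5323
Cpu = (138.9 - 127.48)/(3*0.61758383) = 6.1638
Cpl = (127.48 - 118.4)/(3*0.61758383) = 4.9008
Cpk = min(Cpu, Cpl) = 4.9008

4.9008


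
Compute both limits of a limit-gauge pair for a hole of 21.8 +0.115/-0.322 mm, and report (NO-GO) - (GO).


GO = nominal - lower_tol (smallest hole = maximum material condition)
GO = 21.8 - 0.322 = 21.478
NO-GO = nominal + upper_tol (largest hole = least material condition)
NO-GO = 21.8 + 0.115 = 21.915
spread = NO-GO - GO = 21.915 - 21.478 = 0.4370

0.4370


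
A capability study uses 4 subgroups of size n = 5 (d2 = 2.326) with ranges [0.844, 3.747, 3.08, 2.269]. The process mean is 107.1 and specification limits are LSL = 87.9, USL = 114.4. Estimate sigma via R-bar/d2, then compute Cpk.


R_bar = (0.844 + 3.747 + 3.08 + 2.269) / 4 = 2.485
sigma = R_bar / d2 = 2.485 / 2.326 = 1.0683577
Cp = (USL - LSL)/(6*sigma) = (114.4 - 87.9)/(6*1.0683577) = 4.1341
Cpu = (114.4 - 107.1)/(3*1.0683577) = 2.2776
Cpl = (107.1 - 87.9)/(3*1.0683577) = 5.9905
Cpk = min(Cpu, Cpl) = 2.2776

2.2776


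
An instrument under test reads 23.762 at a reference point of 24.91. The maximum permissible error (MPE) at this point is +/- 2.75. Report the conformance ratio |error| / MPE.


e = indication - reference = 23.762 - 24.91 = -1.1480
|e| = 1.1480
ratio = |e| / MPE = 1.1480 / 2.75
ratio = 0.4175

0.4175


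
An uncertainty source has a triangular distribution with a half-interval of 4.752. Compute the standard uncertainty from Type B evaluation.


u_B = half_width / sqrt(6)
u_B = 4.752 / 2.4494897
u_B = 1.9400

1.9400


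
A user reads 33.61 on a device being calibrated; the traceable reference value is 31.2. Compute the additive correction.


Correction = standard - reading
= 31.2 - 33.61
= -2.4100

-2.4100


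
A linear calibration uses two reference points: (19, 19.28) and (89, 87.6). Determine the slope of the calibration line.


slope = (y2 - y1) / (x2 - x1)
= (87.6 - 19.28) / (89 - 19)
= 68.3200 / 70
= 0.9760

0.9760


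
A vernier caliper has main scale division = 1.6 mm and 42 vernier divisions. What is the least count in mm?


LC = MSD / n_div
= 1.6 / 42
= 0.0381

0.0381


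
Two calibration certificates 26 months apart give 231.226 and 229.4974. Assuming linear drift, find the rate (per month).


rate = (v2 - v1) / months
= (229.4974 - 231.226) / 26
= -1.7286 / 26
= -0.0665

-0.0665


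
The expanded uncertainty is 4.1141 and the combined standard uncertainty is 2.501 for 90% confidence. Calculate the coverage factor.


k = U / uc
k = 4.1141 / 2.501
k = 1.645

1.645


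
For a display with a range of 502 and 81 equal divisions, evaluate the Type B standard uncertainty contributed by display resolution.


resolution = range / divisions
resolution = 502 / 81 = 6.1975309
u_res = resolution / (2*sqrt(3))
u_res = 6.1975309 / 3.4641016
u_res = 1.7891

1.7891


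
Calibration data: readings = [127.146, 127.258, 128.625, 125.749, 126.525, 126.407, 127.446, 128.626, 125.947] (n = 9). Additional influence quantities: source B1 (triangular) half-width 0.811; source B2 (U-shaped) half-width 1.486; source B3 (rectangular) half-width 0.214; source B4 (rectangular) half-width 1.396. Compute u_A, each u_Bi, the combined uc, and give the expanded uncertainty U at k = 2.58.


mean = (127.146 + 127.258 + 128.625 + 125.749 + 126.525 + 126.407 + 127.446 + 128.626 + 125.947) / 9 = 127.081
s = sqrt(sum((x - mean)^2)/(n-1)) = 1.0466215
u_A = s / sqrt(n) = 1.0466215 / sqrt(9) = 0.34887383
u_B1 = 0.811 / sqrt(6) = 0.33108936
u_B2 = 1.486 / sqrt(2) = 1.0507607
u_B3 = 0.214 / sqrt(3) = 0.12355296
u_B4 = 1.396 / sqrt(3) = 0.80598098
uc = sqrt(0.34887383^2 + 0.33108936^2 + 1.0507607^2 + 0.12355296^2 + 0.80598098^2) = 1.4143203
U = k * uc = 2.58 * 1.4143203
U = 3.6489

3.6489


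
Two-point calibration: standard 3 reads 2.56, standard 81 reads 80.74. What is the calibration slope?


slope = (y2 - y1) / (x2 - x1)
= (80.74 - 2.56) / (81 - 3)
= 78.1800 / 78
= 1.0023

1.0023


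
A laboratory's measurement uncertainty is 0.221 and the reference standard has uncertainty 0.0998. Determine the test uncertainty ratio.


TUR = u_lab / u_ref
= 0.221 / 0.0998
= 2.2144

2.2144


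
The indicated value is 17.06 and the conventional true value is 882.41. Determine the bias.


Systematic error = measured - true
= 17.06 - 882.41
= -865.3500

-865.3500


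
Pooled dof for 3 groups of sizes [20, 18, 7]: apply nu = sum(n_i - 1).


nu = sum_i (n_i - 1)
nu = ((20 - 1) + (18 - 1) + (7 - 1))
nu = 19 + 17 + 6
nu = 42

42


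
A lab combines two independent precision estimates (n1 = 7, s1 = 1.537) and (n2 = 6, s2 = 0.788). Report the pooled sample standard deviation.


s_p = sqrt(((n1-1)*s1^2 + (n2-1)*s2^2) / (n1+n2-2))
numerator = (7-1)*1.537^2 + (6-1)*0.788^2 = 14.174214 + 3.10472 = 17.278934
denominator = 7 + 6 - 2 = 11
s_p^2 = 17.278934 / 11 = 1.5708122
s_p = sqrt(1.5708122) = 1.2533

1.2533


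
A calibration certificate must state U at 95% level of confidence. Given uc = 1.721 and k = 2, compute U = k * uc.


U = k * uc
U = 2 * 1.721
U = 3.4420

3.4420


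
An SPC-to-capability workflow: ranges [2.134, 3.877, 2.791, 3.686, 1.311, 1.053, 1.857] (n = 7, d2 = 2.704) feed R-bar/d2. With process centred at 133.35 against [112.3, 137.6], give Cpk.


R_bar = (2.134 + 3.877 + 2.791 + 3.686 + 1.311 + 1.053 + 1.857) / 7 = 2.387
sigma = R_bar / d2 = 2.387 / 2.704 = 0.88276627
Cp = (USL - LSL)/(6*sigma) = (137.6 - 112.3)/(6*0.88276627) = 4.7767
Cpu = (137.6 - 133.35)/(3*0.88276627) = 1.6048
Cpl = (133.35 - 112.3)/(3*0.88276627) = 7.9485
Cpk = min(Cpu, Cpl) = 1.6048

1.6048


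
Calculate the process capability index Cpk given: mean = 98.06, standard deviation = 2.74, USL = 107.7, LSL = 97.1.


Cpu = (USL - mean) / (3*sigma) = (107.7 - 98.06) / (3*2.74) = 1.1727
Cpl = (mean - LSL) / (3*sigma) = (98.06 - 97.1) / (3*2.74) = 0.1168
Cpk = min(Cpu, Cpl) = 0.1168

0.1168


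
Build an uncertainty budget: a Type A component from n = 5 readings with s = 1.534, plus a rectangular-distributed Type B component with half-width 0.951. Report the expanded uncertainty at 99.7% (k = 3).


u_A = s / sqrt(n) = 1.534 / sqrt(5) = 0.68602566
u_B = half_width / sqrt(3) = 0.951 / sqrt(3) = 0.54906011
uc = sqrt(u_A^2 + u_B^2) = sqrt(0.68602566^2 + 0.54906011^2) = 0.87869119
U = k * uc = 3 * 0.87869119
U = 2.6361

2.6361


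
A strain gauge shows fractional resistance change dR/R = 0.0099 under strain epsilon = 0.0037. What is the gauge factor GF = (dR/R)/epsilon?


GF = (dR/R) / epsilon
= 0.0099 / 0.0037
= 2.6757

2.6757


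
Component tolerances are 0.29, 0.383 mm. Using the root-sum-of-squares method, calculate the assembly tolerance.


RSS = sqrt(0.29^2 + 0.383^2)
= sqrt(0.230789)
= 0.4804

0.4804


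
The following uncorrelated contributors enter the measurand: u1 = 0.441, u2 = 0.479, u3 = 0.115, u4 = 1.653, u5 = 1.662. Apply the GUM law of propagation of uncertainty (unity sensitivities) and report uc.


uc = sqrt(0.441^2 + 0.479^2 + 0.115^2 + 1.653^2 + 1.662^2)
uc = sqrt(5.9318)
uc = 2.4355

2.4355


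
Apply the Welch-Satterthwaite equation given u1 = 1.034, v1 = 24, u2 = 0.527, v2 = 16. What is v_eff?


uc = sqrt(u1^2 + u2^2) = sqrt(1.034^2 + 0.527^2) = 1.1605537
v_eff = uc^4 / (u1^4/v1 + u2^4/v2)
= 1.1605537^4 / (1.034^4/24 + 0.527^4/16)
= 1.8140989 / 0.052449777
v_eff = 34.5874

34.5874


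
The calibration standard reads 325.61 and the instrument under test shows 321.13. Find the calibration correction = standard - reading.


Correction = standard - reading
= 325.61 - 321.13
= 4.4800

4.4800


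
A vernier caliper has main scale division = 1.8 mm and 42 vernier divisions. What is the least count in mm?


LC = MSD / n_div
= 1.8 / 42
= 0.0429

0.0429


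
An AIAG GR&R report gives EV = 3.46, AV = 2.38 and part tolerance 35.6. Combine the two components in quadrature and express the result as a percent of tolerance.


GRR = sqrt(EV^2 + AV^2) = sqrt(3.46^2 + 2.38^2) = 4.1995238
%GRR = GRR / tol * 100 = 4.1995238 / 35.6 * 100
%GRR = 11.7964

11.7964


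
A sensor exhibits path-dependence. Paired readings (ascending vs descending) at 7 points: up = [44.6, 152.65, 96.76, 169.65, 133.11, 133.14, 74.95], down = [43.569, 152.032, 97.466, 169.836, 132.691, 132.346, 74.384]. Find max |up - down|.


|44.6 - 43.569| = 1.0310
|152.65 - 152.032| = 0.6180
|96.76 - 97.466| = 0.7060
|169.65 - 169.836| = 0.1860
|133.11 - 132.691| = 0.4190
|133.14 - 132.346| = 0.7940
|74.95 - 74.384| = 0.5660
hysteresis = max(diffs) = 1.0310

1.0310


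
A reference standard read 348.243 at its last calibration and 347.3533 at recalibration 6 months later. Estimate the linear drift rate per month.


rate = (v2 - v1) / months
= (347.3533 - 348.243) / 6
= -0.8897 / 6
= -0.1483

-0.1483


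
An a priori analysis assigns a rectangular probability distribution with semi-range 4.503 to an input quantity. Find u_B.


u_B = half_width / sqrt(3)
u_B = 4.503 / 1.7320508
u_B = 2.5998

2.5998


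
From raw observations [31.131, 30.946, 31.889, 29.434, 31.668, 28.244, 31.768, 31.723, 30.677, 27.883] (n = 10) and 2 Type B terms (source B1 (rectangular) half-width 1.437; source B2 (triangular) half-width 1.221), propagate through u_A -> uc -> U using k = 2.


mean = (31.131 + 30.946 + 31.889 + 29.434 + 31.668 + 28.244 + 31.768 + 31.723 + 30.677 + 27.883) / 10 = 30.5363
s = sqrt(sum((x - mean)^2)/(n-1)) = 1.4939473
u_A = s / sqrt(n) = 1.4939473 / sqrt(10) = 0.47242762
u_B1 = 1.437 / sqrt(3) = 0.82965234
u_B2 = 1.221 / sqrt(6) = 0.49847116
uc = sqrt(0.47242762^2 + 0.82965234^2 + 0.49847116^2) = 1.0770257
U = k * uc = 2 * 1.0770257
U = 2.1541

2.1541


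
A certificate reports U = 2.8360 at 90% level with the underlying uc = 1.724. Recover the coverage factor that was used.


k = U / uc
k = 2.8360 / 1.724
k = 1.645

1.645


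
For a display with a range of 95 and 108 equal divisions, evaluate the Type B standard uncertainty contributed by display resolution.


resolution = range / divisions
resolution = 95 / 108 = 0.87962963
u_res = resolution / (2*sqrt(3))
u_res = 0.87962963 / 3.4641016
u_res = 0.2539

0.2539


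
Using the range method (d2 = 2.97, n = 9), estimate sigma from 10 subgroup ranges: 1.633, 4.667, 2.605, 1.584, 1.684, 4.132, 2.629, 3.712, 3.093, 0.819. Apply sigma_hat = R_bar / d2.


R_bar = (1.633 + 4.667 + 2.605 + 1.584 + 1.684 + 4.132 + 2.629 + 3.712 + 3.093 + 0.819) / 10
R_bar = 26.558 / 10 = 2.6558
sigma_hat = R_bar / d2 = 2.6558 / 2.97 = 0.8942

0.8942


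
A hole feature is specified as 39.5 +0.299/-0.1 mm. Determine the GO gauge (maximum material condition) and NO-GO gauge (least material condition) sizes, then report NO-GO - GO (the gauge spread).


GO = nominal - lower_tol (smallest hole = maximum material condition)
GO = 39.5 - 0.1 = 39.4
NO-GO = nominal + upper_tol (largest hole = least material condition)
NO-GO = 39.5 + 0.299 = 39.799
spread = NO-GO - GO = 39.799 - 39.4 = 0.3990

0.3990


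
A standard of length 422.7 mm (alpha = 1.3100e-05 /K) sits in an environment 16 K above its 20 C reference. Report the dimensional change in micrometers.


dL = L * alpha * dT
= 422.7 * 1.3100e-05 * 16
= 0.0885979 mm
dL_um = 0.0885979 * 1000 = 88.5979 um

88.5979


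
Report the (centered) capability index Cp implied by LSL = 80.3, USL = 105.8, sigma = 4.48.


Cp = (USL - LSL) / (6 * sigma)
= (105.8 - 80.3) / (6 * 4.48)
= 25.5000 / 26.8800
= 0.9487

0.9487


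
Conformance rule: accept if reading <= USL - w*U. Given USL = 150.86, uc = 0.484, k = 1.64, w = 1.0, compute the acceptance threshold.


U = k * uc = 1.64 * 0.484 = 0.79376
guard band g = w * U = 1.0 * 0.79376 = 0.79376
AL = USL - g = 150.86 - 0.79376
AL = 150.0662

150.0662


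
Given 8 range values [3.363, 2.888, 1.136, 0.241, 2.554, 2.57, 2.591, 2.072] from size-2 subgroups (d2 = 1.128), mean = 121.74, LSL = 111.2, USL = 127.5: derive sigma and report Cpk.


R_bar = (3.363 + 2.888 + 1.136 + 0.241 + 2.554 + 2.57 + 2.591 + 2.072) / 8 = 2.176875
sigma = R_bar / d2 = 2.176875 / 1.128 = 1.9298537
Cp = (USL - LSL)/(6*sigma) = (127.5 - 111.2)/(6*1.9298537) = 1.4077
Cpu = (127.5 - 121.74)/(3*1.9298537) = 0.9949
Cpl = (121.74 - 111.2)/(3*1.9298537) = 1.8205
Cpk = min(Cpu, Cpl) = 0.9949

0.9949


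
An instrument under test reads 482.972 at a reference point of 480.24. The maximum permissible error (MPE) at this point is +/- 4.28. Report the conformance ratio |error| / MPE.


e = indication - reference = 482.972 - 480.24 = 2.7320
|e| = 2.7320
ratio = |e| / MPE = 2.7320 / 4.28
ratio = 0.6383

0.6383


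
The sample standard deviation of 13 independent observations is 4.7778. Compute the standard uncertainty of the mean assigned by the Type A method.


u_A = s / sqrt(n)
u_A = 4.7778 / sqrt(13)
u_A = 4.7778 / 3.6055513
u_A = 1.3251

1.3251


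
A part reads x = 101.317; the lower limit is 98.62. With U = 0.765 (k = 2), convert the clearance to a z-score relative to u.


u = U / k = 0.765 / 2 = 0.3825
margin = |LSL - x| = |98.62 - 101.317| = 2.697
z = margin / u = 2.697 / 0.3825
z = 7.0510

7.0510


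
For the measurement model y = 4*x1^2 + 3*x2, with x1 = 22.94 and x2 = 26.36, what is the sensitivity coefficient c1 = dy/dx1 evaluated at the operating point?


y = 4*x1^2 + 3*x2
dy/dx1 = 2*4*x1
Evaluate at x1 = 22.94: c1 = 8 * 22.94
c1 = 183.5200

183.5200


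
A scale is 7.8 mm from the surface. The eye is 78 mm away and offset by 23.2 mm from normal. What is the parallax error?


error = h * offset / d
= 7.8 * 23.2 / 78
= 2.3200

2.3200


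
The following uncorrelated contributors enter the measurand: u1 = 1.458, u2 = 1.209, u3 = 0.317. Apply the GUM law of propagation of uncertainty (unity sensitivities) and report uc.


uc = sqrt(1.458^2 + 1.209^2 + 0.317^2)
uc = sqrt(3.687934)
uc = 1.9204

1.9204


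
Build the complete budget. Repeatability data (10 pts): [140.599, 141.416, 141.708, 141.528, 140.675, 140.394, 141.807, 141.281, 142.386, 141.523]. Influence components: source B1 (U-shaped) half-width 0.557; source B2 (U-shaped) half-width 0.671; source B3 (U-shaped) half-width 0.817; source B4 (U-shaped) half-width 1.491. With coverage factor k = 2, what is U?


mean = (140.599 + 141.416 + 141.708 + 141.528 + 140.675 + 140.394 + 141.807 + 141.281 + 142.386 + 141.523) / 10 = 141.3317
s = sqrt(sum((x - mean)^2)/(n-1)) = 0.61565251
u_A = s / sqrt(n) = 0.61565251 / sqrt(10) = 0.19468642
u_B1 = 0.557 / sqrt(2) = 0.39385848
u_B2 = 0.671 / sqrt(2) = 0.47446865
u_B3 = 0.817 / sqrt(2) = 0.57770624
u_B4 = 1.491 / sqrt(2) = 1.0542962
uc = sqrt(0.19468642^2 + 0.39385848^2 + 0.47446865^2 + 0.57770624^2 + 1.0542962^2) = 1.3650761
U = k * uc = 2 * 1.3650761
U = 2.7302

2.7302


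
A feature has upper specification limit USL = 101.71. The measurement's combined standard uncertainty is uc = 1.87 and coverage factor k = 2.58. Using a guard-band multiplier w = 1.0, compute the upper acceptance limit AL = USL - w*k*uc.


U = k * uc = 2.58 * 1.87 = 4.8246
guard band g = w * U = 1.0 * 4.8246 = 4.8246
AL = USL - g = 101.71 - 4.8246
AL = 96.8854

96.8854


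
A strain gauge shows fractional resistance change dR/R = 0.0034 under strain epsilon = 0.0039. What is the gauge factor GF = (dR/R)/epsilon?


GF = (dR/R) / epsilon
= 0.0034 / 0.0039
= 0.8718

0.8718


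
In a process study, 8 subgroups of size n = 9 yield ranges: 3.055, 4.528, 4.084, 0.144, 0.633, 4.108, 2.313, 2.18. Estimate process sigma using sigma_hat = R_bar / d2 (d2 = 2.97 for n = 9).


R_bar = (3.055 + 4.528 + 4.084 + 0.144 + 0.633 + 4.108 + 2.313 + 2.18) / 8
R_bar = 21.045 / 8 = 2.630625
sigma_hat = R_bar / d2 = 2.630625 / 2.97 = 0.8857

0.8857


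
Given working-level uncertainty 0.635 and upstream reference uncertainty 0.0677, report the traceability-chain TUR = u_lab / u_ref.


TUR = u_lab / u_ref
= 0.635 / 0.0677
= 9.3796

9.3796


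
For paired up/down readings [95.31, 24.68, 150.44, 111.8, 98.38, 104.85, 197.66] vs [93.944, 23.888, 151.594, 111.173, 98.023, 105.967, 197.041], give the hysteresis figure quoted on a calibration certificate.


|95.31 - 93.944| = 1.3660
|24.68 - 23.888| = 0.7920
|150.44 - 151.594| = 1.1540
|111.8 - 111.173| = 0.6270
|98.38 - 98.023| = 0.3570
|104.85 - 105.967| = 1.1170
|197.66 - 197.041| = 0.6190
hysteresis = max(diffs) = 1.3660

1.3660


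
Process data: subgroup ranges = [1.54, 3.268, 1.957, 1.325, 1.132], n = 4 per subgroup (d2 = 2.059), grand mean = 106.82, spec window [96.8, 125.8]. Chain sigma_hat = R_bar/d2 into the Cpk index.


R_bar = (1.54 + 3.268 + 1.957 + 1.325 + 1.132) / 5 = 1.8444
sigma = R_bar / d2 = 1.8444 / 2.059 = 0.89577465
Cp = (USL - LSL)/(6*sigma) = (125.8 - 96.8)/(6*0.89577465) = 5.3957
Cpu = (125.8 - 106.82)/(3*0.89577465) = 7.0628
Cpl = (106.82 - 96.8)/(3*0.89577465) = 3.7286
Cpk = min(Cpu, Cpl) = 3.7286

3.7286


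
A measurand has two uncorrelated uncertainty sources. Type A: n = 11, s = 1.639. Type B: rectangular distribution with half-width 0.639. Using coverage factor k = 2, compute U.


u_A = s / sqrt(n) = 1.639 / sqrt(11) = 0.49417709
u_B = half_width / sqrt(3) = 0.639 / sqrt(3) = 0.36892682
uc = sqrt(u_A^2 + u_B^2) = sqrt(0.49417709^2 + 0.36892682^2) = 0.61669927
U = k * uc = 2 * 0.61669927
U = 1.2334

1.2334


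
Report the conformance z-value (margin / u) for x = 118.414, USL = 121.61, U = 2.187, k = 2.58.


u = U / k = 2.187 / 2.58 = 0.84767442
margin = |USL - x| = |121.61 - 118.414| = 3.196
z = margin / u = 3.196 / 0.84767442
z = 3.7703

3.7703


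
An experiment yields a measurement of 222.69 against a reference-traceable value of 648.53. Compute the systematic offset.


Systematic error = measured - true
= 222.69 - 648.53
= -425.8400

-425.8400


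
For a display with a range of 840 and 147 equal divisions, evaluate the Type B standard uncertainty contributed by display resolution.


resolution = range / divisions
resolution = 840 / 147 = 5.7142857
u_res = resolution / (2*sqrt(3))
u_res = 5.7142857 / 3.4641016
u_res = 1.6496

1.6496


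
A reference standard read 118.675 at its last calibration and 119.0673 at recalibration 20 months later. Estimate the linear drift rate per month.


rate = (v2 - v1) / months
= (119.0673 - 118.675) / 20
= 0.3923 / 20
= 0.0196

0.0196


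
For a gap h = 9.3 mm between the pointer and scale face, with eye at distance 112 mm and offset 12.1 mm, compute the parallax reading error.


error = h * offset / d
= 9.3 * 12.1 / 112
= 1.0047

1.0047


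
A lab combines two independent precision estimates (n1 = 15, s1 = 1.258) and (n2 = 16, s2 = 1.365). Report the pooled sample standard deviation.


s_p = sqrt(((n1-1)*s1^2 + (n2-1)*s2^2) / (n1+n2-2))
numerator = (15-1)*1.258^2 + (16-1)*1.365^2 = 22.155896 + 27.948375 = 50.104271
denominator = 15 + 16 - 2 = 29
s_p^2 = 50.104271 / 29 = 1.7277335
s_p = sqrt(1.7277335) = 1.3144

1.3144


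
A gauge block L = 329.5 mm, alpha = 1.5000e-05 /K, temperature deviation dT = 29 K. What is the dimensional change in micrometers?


dL = L * alpha * dT
= 329.5 * 1.5000e-05 * 29
= 0.1433325 mm
dL_um = 0.1433325 * 1000 = 143.3325 um

143.3325


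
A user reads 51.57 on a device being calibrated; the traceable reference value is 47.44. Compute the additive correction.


Correction = standard - reading
= 47.44 - 51.57
= -4.1300

-4.1300


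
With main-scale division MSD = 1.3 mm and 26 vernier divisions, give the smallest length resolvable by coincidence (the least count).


LC = MSD / n_div
= 1.3 / 26
= 0.0500

0.0500


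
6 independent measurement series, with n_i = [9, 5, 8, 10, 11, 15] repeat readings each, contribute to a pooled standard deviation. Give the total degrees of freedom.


nu = sum_i (n_i - 1)
nu = ((9 - 1) + (5 - 1) + (8 - 1) + (10 - 1) + (11 - 1) + (15 - 1))
nu = 8 + 4 + 7 + 9 + 10 + 14
nu = 52

52


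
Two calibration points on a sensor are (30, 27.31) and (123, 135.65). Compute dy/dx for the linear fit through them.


slope = (y2 - y1) / (x2 - x1)
= (135.65 - 27.31) / (123 - 30)
= 108.3400 / 93
= 1.1649

1.1649


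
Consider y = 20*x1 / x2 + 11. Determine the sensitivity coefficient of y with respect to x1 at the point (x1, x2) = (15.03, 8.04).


y = 20*x1 / x2 + 11
dy/dx1 = 20/x2
Evaluate at x2 = 8.04: c1 = 20 / 8.04
c1 = 2.4876

2.4876


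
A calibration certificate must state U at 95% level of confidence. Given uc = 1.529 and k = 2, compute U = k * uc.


U = k * uc
U = 2 * 1.529
U = 3.0580

3.0580


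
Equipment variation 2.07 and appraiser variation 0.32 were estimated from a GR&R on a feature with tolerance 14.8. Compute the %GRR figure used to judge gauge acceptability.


GRR = sqrt(EV^2 + AV^2) = sqrt(2.07^2 + 0.32^2) = 2.0945883
%GRR = GRR / tol * 100 = 2.0945883 / 14.8 * 100
%GRR = 14.1526

14.1526


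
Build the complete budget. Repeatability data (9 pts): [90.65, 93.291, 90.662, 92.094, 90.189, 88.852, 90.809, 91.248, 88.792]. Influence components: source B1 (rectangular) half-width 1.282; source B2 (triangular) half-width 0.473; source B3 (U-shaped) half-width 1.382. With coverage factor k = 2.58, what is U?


mean = (90.65 + 93.291 + 90.662 + 92.094 + 90.189 + 88.852 + 90.809 + 91.248 + 88.792) / 9 = 90.73188889
s = sqrt(sum((x - mean)^2)/(n-1)) = 1.4265423
u_A = s / sqrt(n) = 1.4265423 / sqrt(9) = 0.4755141
u_B1 = 1.282 / sqrt(3) = 0.74016305
u_B2 = 0.473 / sqrt(6) = 0.19310144
u_B3 = 1.382 / sqrt(2) = 0.97722157
uc = sqrt(0.4755141^2 + 0.74016305^2 + 0.19310144^2 + 0.97722157^2) = 1.3289865
U = k * uc = 2.58 * 1.3289865
U = 3.4288

3.4288


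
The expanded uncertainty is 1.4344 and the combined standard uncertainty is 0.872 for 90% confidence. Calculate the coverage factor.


k = U / uc
k = 1.4344 / 0.872
k = 1.645

1.645


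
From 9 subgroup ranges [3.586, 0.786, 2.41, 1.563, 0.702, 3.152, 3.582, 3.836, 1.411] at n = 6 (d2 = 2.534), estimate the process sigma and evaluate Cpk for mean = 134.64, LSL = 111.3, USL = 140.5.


R_bar = (3.586 + 0.786 + 2.41 + 1.563 + 0.702 + 3.152 + 3.582 + 3.836 + 1.411) / 9 = 2.3364444
sigma = R_bar / d2 = 2.3364444 / 2.534 = 0.92203804
Cp = (USL - LSL)/(6*sigma) = (140.5 - 111.3)/(6*0.92203804) = 5.2782
Cpu = (140.5 - 134.64)/(3*0.92203804) = 2.1185
Cpl = (134.64 - 111.3)/(3*0.92203804) = 8.4378
Cpk = min(Cpu, Cpl) = 2.1185

2.1185


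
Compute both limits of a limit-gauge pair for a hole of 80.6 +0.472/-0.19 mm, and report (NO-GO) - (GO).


GO = nominal - lower_tol (smallest hole = maximum material condition)
GO = 80.6 - 0.19 = 80.41
NO-GO = nominal + upper_tol (largest hole = least material condition)
NO-GO = 80.6 + 0.472 = 81.072
spread = NO-GO - GO = 81.072 - 80.41 = 0.6620

0.6620


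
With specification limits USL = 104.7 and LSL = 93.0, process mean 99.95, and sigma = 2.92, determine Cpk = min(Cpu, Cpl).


Cpu = (USL - mean) / (3*sigma) = (104.7 - 99.95) / (3*2.92) = 0.5422
Cpl = (mean - LSL) / (3*sigma) = (99.95 - 93.0) / (3*2.92) = 0.7934
Cpk = min(Cpu, Cpl) = 0.5422

0.5422


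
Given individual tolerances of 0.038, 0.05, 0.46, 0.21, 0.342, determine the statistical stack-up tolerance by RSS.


RSS = sqrt(0.038^2 + 0.05^2 + 0.46^2 + 0.21^2 + 0.342^2)
= sqrt(0.376608)
= 0.6137

0.6137


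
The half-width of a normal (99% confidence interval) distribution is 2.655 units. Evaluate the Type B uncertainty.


u_B = half_width / 2.576
u_B = 2.655 / 2.576
u_B = 1.0307

1.0307


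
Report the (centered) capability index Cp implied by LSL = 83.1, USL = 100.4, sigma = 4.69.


Cp = (USL - LSL) / (6 * sigma)
= (100.4 - 83.1) / (6 * 4.69)
= 17.3000 / 28.1400
= 0.6148

0.6148


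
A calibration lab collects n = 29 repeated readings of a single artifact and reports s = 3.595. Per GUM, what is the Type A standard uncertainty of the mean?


u_A = s / sqrt(n)
u_A = 3.595 / sqrt(29)
u_A = 3.595 / 5.3851648
u_A = 0.6676

0.6676


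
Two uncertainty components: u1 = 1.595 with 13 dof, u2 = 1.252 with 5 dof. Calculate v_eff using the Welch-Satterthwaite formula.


uc = sqrt(u1^2 + u2^2) = sqrt(1.595^2 + 1.252^2) = 2.0276906
v_eff = uc^4 / (u1^4/v1 + u2^4/v2)
= 2.0276906^4 / (1.595^4/13 + 1.252^4/5)
= 16.904672 / 0.98926477
v_eff = 17.0881

17.0881


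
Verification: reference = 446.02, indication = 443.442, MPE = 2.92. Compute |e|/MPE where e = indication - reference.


e = indication - reference = 443.442 - 446.02 = -2.5780
|e| = 2.5780
ratio = |e| / MPE = 2.5780 / 2.92
ratio = 0.8829

0.8829


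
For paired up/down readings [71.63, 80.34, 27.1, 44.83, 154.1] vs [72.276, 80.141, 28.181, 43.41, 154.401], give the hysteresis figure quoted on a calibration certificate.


|71.63 - 72.276| = 0.6460
|80.34 - 80.141| = 0.1990
|27.1 - 28.181| = 1.0810
|44.83 - 43.41| = 1.4200
|154.1 - 154.401| = 0.3010
hysteresis = max(diffs) = 1.4200

1.4200


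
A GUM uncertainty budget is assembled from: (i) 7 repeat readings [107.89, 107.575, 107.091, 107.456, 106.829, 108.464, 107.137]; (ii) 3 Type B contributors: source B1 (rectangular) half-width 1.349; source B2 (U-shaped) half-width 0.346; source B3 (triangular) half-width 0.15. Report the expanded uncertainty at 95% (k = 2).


mean = (107.89 + 107.575 + 107.091 + 107.456 + 106.829 + 108.464 + 107.137) / 7 = 107.4917143
s = sqrt(sum((x - mean)^2)/(n-1)) = 0.55343886
u_A = s / sqrt(n) = 0.55343886 / sqrt(7) = 0.20918023
u_B1 = 1.349 / sqrt(3) = 0.77884551
u_B2 = 0.346 / sqrt(2) = 0.24465895
u_B3 = 0.15 / sqrt(6) = 0.061237244
uc = sqrt(0.20918023^2 + 0.77884551^2 + 0.24465895^2 + 0.061237244^2) = 0.84496432
U = k * uc = 2 * 0.84496432
U = 1.6899

1.6899


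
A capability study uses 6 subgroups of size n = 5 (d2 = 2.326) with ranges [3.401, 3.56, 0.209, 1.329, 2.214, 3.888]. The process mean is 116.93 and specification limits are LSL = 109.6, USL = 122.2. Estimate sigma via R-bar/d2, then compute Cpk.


R_bar = (3.401 + 3.56 + 0.209 + 1.329 + 2.214 + 3.888) / 6 = 2.4335
sigma = R_bar / d2 = 2.4335 / 2.326 = 1.0462167
Cp = (USL - LSL)/(6*sigma) = (122.2 - 109.6)/(6*1.0462167) = 2.0072
Cpu = (122.2 - 116.93)/(3*1.0462167) = 1.6791
Cpl = (116.93 - 109.6)/(3*1.0462167) = 2.3354
Cpk = min(Cpu, Cpl) = 1.6791

1.6791


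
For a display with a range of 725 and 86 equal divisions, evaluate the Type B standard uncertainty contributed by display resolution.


resolution = range / divisions
resolution = 725 / 86 = 8.4302326
u_res = resolution / (2*sqrt(3))
u_res = 8.4302326 / 3.4641016
u_res = 2.4336

2.4336


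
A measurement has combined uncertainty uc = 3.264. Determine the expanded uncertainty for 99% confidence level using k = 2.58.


U = k * uc
U = 2.58 * 3.264
U = 8.4211

8.4211


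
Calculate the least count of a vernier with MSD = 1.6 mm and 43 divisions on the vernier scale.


LC = MSD / n_div
= 1.6 / 43
= 0.0372

0.0372


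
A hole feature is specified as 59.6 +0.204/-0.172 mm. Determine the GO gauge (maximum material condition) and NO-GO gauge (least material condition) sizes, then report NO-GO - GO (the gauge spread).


GO = nominal - lower_tol (smallest hole = maximum material condition)
GO = 59.6 - 0.172 = 59.428
NO-GO = nominal + upper_tol (largest hole = least material condition)
NO-GO = 59.6 + 0.204 = 59.804
spread = NO-GO - GO = 59.804 - 59.428 = 0.3760

0.3760


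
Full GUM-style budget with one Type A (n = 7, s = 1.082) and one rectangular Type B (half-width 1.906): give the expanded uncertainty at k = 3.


u_A = s / sqrt(n) = 1.082 / sqrt(7) = 0.40895756
u_B = half_width / sqrt(3) = 1.906 / sqrt(3) = 1.1004296
uc = sqrt(u_A^2 + u_B^2) = sqrt(0.40895756^2 + 1.1004296^2) = 1.173964
U = k * uc = 3 * 1.173964
U = 3.5219

3.5219


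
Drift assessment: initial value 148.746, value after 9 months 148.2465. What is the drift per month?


rate = (v2 - v1) / months
= (148.2465 - 148.746) / 9
= -0.4995 / 9
= -0.0555

-0.0555


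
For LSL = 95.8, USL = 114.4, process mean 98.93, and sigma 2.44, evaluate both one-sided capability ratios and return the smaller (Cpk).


Cpu = (USL - mean) / (3*sigma) = (114.4 - 98.93) / (3*2.44) = 2.1134
Cpl = (mean - LSL) / (3*sigma) = (98.93 - 95.8) / (3*2.44) = 0.4276
Cpk = min(Cpu, Cpl) = 0.4276

0.4276


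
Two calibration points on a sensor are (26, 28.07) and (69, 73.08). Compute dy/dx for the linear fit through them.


slope = (y2 - y1) / (x2 - x1)
= (73.08 - 28.07) / (69 - 26)
= 45.0100 / 43
= 1.0467

1.0467


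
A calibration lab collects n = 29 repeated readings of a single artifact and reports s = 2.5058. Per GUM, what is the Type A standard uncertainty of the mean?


u_A = s / sqrt(n)
u_A = 2.5058 / sqrt(29)
u_A = 2.5058 / 5.3851648
u_A = 0.4653

0.4653


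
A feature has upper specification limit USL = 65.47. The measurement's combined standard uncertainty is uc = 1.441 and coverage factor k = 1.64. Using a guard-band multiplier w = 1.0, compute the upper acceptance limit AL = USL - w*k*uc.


U = k * uc = 1.64 * 1.441 = 2.36324
guard band g = w * U = 1.0 * 2.36324 = 2.36324
AL = USL - g = 65.47 - 2.36324
AL = 63.1068

63.1068


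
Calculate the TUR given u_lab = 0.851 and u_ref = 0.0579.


TUR = u_lab / u_ref
= 0.851 / 0.0579
= 14.6978

14.6978


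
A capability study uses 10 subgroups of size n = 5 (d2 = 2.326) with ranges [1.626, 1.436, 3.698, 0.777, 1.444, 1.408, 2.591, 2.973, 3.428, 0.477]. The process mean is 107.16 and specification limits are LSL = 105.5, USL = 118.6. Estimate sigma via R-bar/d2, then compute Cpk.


R_bar = (1.626 + 1.436 + 3.698 + 0.777 + 1.444 + 1.408 + 2.591 + 2.973 + 3.428 + 0.477) / 10 = 1.9858
sigma = R_bar / d2 = 1.9858 / 2.326 = 0.85374033
Cp = (USL - LSL)/(6*sigma) = (118.6 - 105.5)/(6*0.85374033) = 2.5574
Cpu = (118.6 - 107.16)/(3*0.85374033) = 4.4666
Cpl = (107.16 - 105.5)/(3*0.85374033) = 0.6481
Cpk = min(Cpu, Cpl) = 0.6481

0.6481


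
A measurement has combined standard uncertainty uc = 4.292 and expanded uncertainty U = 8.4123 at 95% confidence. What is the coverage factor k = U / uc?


k = U / uc
k = 8.4123 / 4.292
k = 1.96

1.96


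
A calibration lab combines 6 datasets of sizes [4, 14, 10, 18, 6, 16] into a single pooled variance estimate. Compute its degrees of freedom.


nu = sum_i (n_i - 1)
nu = ((4 - 1) + (14 - 1) + (10 - 1) + (18 - 1) + (6 - 1) + (16 - 1))
nu = 3 + 13 + 9 + 17 + 5 + 15
nu = 62

62


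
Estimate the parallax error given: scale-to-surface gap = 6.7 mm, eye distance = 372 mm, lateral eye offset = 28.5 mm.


error = h * offset / d
= 6.7 * 28.5 / 372
= 0.5133

0.5133


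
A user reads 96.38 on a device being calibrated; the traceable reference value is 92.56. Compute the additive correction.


Correction = standard - reading
= 92.56 - 96.38
= -3.8200

-3.8200


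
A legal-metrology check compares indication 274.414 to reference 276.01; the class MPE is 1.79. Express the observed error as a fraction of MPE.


e = indication - reference = 274.414 - 276.01 = -1.5960
|e| = 1.5960
ratio = |e| / MPE = 1.5960 / 1.79
ratio = 0.8916

0.8916


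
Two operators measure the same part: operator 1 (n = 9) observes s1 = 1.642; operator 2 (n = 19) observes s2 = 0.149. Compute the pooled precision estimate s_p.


s_p = sqrt(((n1-1)*s1^2 + (n2-1)*s2^2) / (n1+n2-2))
numerator = (9-1)*1.642^2 + (19-1)*0.149^2 = 21.569312 + 0.399618 = 21.96893
denominator = 9 + 19 - 2 = 26
s_p^2 = 21.96893 / 26 = 0.84495885
s_p = sqrt(0.84495885) = 0.9192

0.9192


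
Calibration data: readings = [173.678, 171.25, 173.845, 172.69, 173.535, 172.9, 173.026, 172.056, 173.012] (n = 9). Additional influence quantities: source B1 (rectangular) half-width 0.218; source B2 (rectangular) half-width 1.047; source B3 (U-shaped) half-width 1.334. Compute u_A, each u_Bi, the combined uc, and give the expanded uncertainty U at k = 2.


mean = (173.678 + 171.25 + 173.845 + 172.69 + 173.535 + 172.9 + 173.026 + 172.056 + 173.012) / 9 = 172.888
s = sqrt(sum((x - mean)^2)/(n-1)) = 0.82216133
u_A = s / sqrt(n) = 0.82216133 / sqrt(9) = 0.27405378
u_B1 = 0.218 / sqrt(3) = 0.12586236
u_B2 = 1.047 / sqrt(3) = 0.60448573
u_B3 = 1.334 / sqrt(2) = 0.94328045
uc = sqrt(0.27405378^2 + 0.12586236^2 + 0.60448573^2 + 0.94328045^2) = 1.1602275
U = k * uc = 2 * 1.1602275
U = 2.3205

2.3205
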